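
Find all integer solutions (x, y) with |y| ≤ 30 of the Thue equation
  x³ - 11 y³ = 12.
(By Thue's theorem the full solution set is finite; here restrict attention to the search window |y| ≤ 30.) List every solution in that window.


The equation is x³ - 11y³ = 12. For fixed y, x³ = 11·y³ + 12, so a solution requires the RHS to be a perfect cube.
Strategy: iterate y from -30 to 30, compute RHS = 11·y³ + 12, and check whether it is a (positive or negative) perfect cube.
Check small values of y:
  y = 0: RHS = 12 is not a perfect cube.
  y = 1: RHS = 23 is not a perfect cube.
  y = -1: RHS = 1 = (1)³ ⇒ x = 1 works.
  y = 2: RHS = 100 is not a perfect cube.
  y = -2: RHS = -76 is not a perfect cube.
  y = 3: RHS = 309 is not a perfect cube.
  y = -3: RHS = -285 is not a perfect cube.
Continuing the search up to |y| = 30 finds no further solutions beyond those listed.
Collected solutions: (1, -1).

Solutions (with |y| ≤ 30): (1, -1).


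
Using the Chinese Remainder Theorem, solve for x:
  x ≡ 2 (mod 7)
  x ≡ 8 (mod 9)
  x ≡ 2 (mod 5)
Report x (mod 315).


Moduli 7, 9, 5 are pairwise coprime; by CRT there is a unique solution modulo M = 7 · 9 · 5 = 315.
Solve pairwise, accumulating the modulus:
  Start with x ≡ 2 (mod 7).
  Combine with x ≡ 8 (mod 9): since gcd(7, 9) = 1, we get a unique residue mod 63.
    Write x = 2 + 7·t and substitute into x ≡ 8 (mod 9): 7·t ≡ 8 − 2 = 6 (mod 9).
    The inverse of 7 mod 9 is 4 (since 7·4 = 28 = 3·9 + 1), so t ≡ 4·6 = 24 ≡ 6 (mod 9).
    Then x = 2 + 7·6 = 44, valid modulo lcm(7, 9) = 63: x ≡ 44 (mod 63).
  Combine with x ≡ 2 (mod 5): since gcd(63, 5) = 1, we get a unique residue mod 315.
    Write x = 44 + 63·t and substitute into x ≡ 2 (mod 5): 63·t ≡ 2 − 44 = -42 (mod 5).
    Reduce coefficients mod 5: 3·t ≡ 3 (mod 5).
    The inverse of 3 mod 5 is 2 (since 3·2 = 6 = 1·5 + 1), so t ≡ 2·3 = 6 ≡ 1 (mod 5).
    Then x = 44 + 63·1 = 107, valid modulo lcm(63, 5) = 315: x ≡ 107 (mod 315).
Verify: 107 mod 7 = 2 ✓, 107 mod 9 = 8 ✓, 107 mod 5 = 2 ✓.

x ≡ 107 (mod 315).


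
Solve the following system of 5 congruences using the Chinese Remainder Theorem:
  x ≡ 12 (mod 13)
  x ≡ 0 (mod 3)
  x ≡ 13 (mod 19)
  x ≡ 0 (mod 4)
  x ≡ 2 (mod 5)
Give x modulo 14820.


Product of moduli M = 13 · 3 · 19 · 4 · 5 = 14820.
Merge one congruence at a time:
  Start: x ≡ 12 (mod 13).
  Combine with x ≡ 0 (mod 3); new modulus lcm = 39.
    Write x = 12 + 13·t and substitute into x ≡ 0 (mod 3): 13·t ≡ 0 − 12 = -12 (mod 3).
    Reduce coefficients mod 3: 1·t ≡ 0 (mod 3).
    So t ≡ 0 (mod 3).
    Then x = 12 + 13·0 = 12, valid modulo lcm(13, 3) = 39: x ≡ 12 (mod 39).
  Combine with x ≡ 13 (mod 19); new modulus lcm = 741.
    Write x = 12 + 39·t and substitute into x ≡ 13 (mod 19): 39·t ≡ 13 − 12 = 1 (mod 19).
    Reduce coefficients mod 19: 1·t ≡ 1 (mod 19).
    So t ≡ 1 (mod 19).
    Then x = 12 + 39·1 = 51, valid modulo lcm(39, 19) = 741: x ≡ 51 (mod 741).
  Combine with x ≡ 0 (mod 4); new modulus lcm = 2964.
    Write x = 51 + 741·t and substitute into x ≡ 0 (mod 4): 741·t ≡ 0 − 51 = -51 (mod 4).
    Reduce coefficients mod 4: 1·t ≡ 1 (mod 4).
    So t ≡ 1 (mod 4).
    Then x = 51 + 741·1 = 792, valid modulo lcm(741, 4) = 2964: x ≡ 792 (mod 2964).
  Combine with x ≡ 2 (mod 5); new modulus lcm = 14820.
    Write x = 792 + 2964·t and substitute into x ≡ 2 (mod 5): 2964·t ≡ 2 − 792 = -790 (mod 5).
    Reduce coefficients mod 5: 4·t ≡ 0 (mod 5).
    The inverse of 4 mod 5 is 4 (since 4·4 = 16 = 3·5 + 1), so t ≡ 4·0 = 0 ≡ 0 (mod 5).
    Then x = 792 + 2964·0 = 792, valid modulo lcm(2964, 5) = 14820: x ≡ 792 (mod 14820).
Verify against each original: 792 mod 13 = 12, 792 mod 3 = 0, 792 mod 19 = 13, 792 mod 4 = 0, 792 mod 5 = 2.

x ≡ 792 (mod 14820).


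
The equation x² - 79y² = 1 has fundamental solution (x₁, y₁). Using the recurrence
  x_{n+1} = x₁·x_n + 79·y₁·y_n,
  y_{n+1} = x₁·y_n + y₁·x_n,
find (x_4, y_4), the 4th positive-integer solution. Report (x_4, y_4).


Step 1: Find the fundamental solution (x₁, y₁) of x² - 79y² = 1.
  Expand √79 as a continued fraction. a₀ = ⌊√79⌋ = 8; iterate m_{k+1} = d_k·a_k − m_k, d_{k+1} = (79 − m_{k+1}²)/d_k, a_{k+1} = ⌊(a₀ + m_{k+1})/d_{k+1}⌋ (starting m₀ = 0, d₀ = 1), with convergents p_k = a_k·p_{k-1} + p_{k-2}, q_k = a_k·q_{k-1} + q_{k-2} (p₋₁ = 1, q₋₁ = 0):
  k = 0: a₀ = 8; p₀/q₀ = 8/1; p₀² − 79·q₀² = 64 − 79 = -15.
  k = 1: m = 8, d = 15, a = ⌊(8 + 8)/15⌋ = 1; p/q = (1·8 + 1)/(1·1 + 0) = 9/1; p² − 79·q² = 81 − 79 = 2.
  k = 2: m = 7, d = 2, a = ⌊(8 + 7)/2⌋ = 7; p/q = (7·9 + 8)/(7·1 + 1) = 71/8; p² − 79·q² = 5041 − 5056 = -15.
  k = 3: m = 7, d = 15, a = ⌊(8 + 7)/15⌋ = 1; p/q = (1·71 + 9)/(1·8 + 1) = 80/9; p² − 79·q² = 6400 − 6399 = 1.
  The first convergent with p² − 79·q² = 1 gives the fundamental solution (x₁, y₁) = (80, 9).
Step 2: Apply the recurrence (x_{n+1}, y_{n+1}) = (x₁x_n + 79y₁y_n, x₁y_n + y₁x_n) repeatedly.
  From (x_1, y_1) = (80, 9): x_2 = 80·80 + 79·9·9 = 12799; y_2 = 80·9 + 9·80 = 1440.
  From (x_2, y_2) = (12799, 1440): x_3 = 80·12799 + 79·9·1440 = 2047760; y_3 = 80·1440 + 9·12799 = 230391.
  From (x_3, y_3) = (2047760, 230391): x_4 = 80·2047760 + 79·9·230391 = 327628801; y_4 = 80·230391 + 9·2047760 = 36861120.
Step 3: Verify x_4² - 79·y_4² = 107340631244697601 - 107340631244697600 = 1 (should be 1). ✓

(x_1, y_1) = (80, 9); (x_4, y_4) = (327628801, 36861120).


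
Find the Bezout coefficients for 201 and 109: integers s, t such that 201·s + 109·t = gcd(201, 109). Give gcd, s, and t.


Euclidean algorithm on (201, 109) — divide until remainder is 0:
  201 = 1 · 109 + 92
  109 = 1 · 92 + 17
  92 = 5 · 17 + 7
  17 = 2 · 7 + 3
  7 = 2 · 3 + 1
  3 = 3 · 1 + 0
gcd(201, 109) = 1.
Track Bezout coefficients alongside the remainders: start with r₀ = 201 = a·1 + b·0 (s = 1, t = 0) and r₁ = 109 = a·0 + b·1 (s = 0, t = 1); each new remainder r_{k+1} = r_{k-1} − q_k·r_k inherits s_{k+1} = s_{k-1} − q_k·s_k, t_{k+1} = t_{k-1} − q_k·t_k, so r_k = a·s_k + b·t_k at every step:
  q = 1: r = 92, s = 1 − 1·0 = 1, t = 0 − 1·1 = -1  (check: 201·1 + 109·(-1) = 92)
  q = 1: r = 17, s = 0 − 1·1 = -1, t = 1 − 1·(-1) = 2  (check: 201·(-1) + 109·2 = 17)
  q = 5: r = 7, s = 1 − 5·(-1) = 6, t = -1 − 5·2 = -11  (check: 201·6 + 109·(-11) = 7)
  q = 2: r = 3, s = -1 − 2·6 = -13, t = 2 − 2·(-11) = 24  (check: 201·(-13) + 109·24 = 3)
  q = 2: r = 1, s = 6 − 2·(-13) = 32, t = -11 − 2·24 = -59  (check: 201·32 + 109·(-59) = 1)
The row with r = 1 (the gcd) gives the Bezout coefficients s = 32, t = -59.
Result: 201 · (32) + 109 · (-59) = 1.

gcd(201, 109) = 1; s = 32, t = -59 (check: 201·32 + 109·(-59) = 1).


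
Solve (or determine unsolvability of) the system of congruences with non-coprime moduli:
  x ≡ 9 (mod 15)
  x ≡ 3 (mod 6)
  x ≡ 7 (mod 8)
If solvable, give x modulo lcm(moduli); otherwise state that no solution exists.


Moduli 15, 6, 8 are not pairwise coprime, so CRT works modulo lcm(m_i) when all pairwise compatibility conditions hold.
Pairwise compatibility: gcd(m_i, m_j) must divide a_i - a_j for every pair.
Merge one congruence at a time:
  Start: x ≡ 9 (mod 15).
  Combine with x ≡ 3 (mod 6): gcd(15, 6) = 3; 3 - 9 = -6, which IS divisible by 3, so compatible.
    Write x = 9 + 15·t and substitute into x ≡ 3 (mod 6): 15·t ≡ 3 − 9 = -6 (mod 6).
    Divide the congruence (and modulus) by g = 3: 5·t ≡ -2 (mod 2).
    Reduce coefficients mod 2: 1·t ≡ 0 (mod 2).
    So t ≡ 0 (mod 2).
    Then x = 9 + 15·0 = 9, valid modulo lcm(15, 6) = 30: x ≡ 9 (mod 30).
  Combine with x ≡ 7 (mod 8): gcd(30, 8) = 2; 7 - 9 = -2, which IS divisible by 2, so compatible.
    Write x = 9 + 30·t and substitute into x ≡ 7 (mod 8): 30·t ≡ 7 − 9 = -2 (mod 8).
    Divide the congruence (and modulus) by g = 2: 15·t ≡ -1 (mod 4).
    Reduce coefficients mod 4: 3·t ≡ 3 (mod 4).
    The inverse of 3 mod 4 is 3 (since 3·3 = 9 = 2·4 + 1), so t ≡ 3·3 = 9 ≡ 1 (mod 4).
    Then x = 9 + 30·1 = 39, valid modulo lcm(30, 8) = 120: x ≡ 39 (mod 120).
Verify: 39 mod 15 = 9, 39 mod 6 = 3, 39 mod 8 = 7.

x ≡ 39 (mod 120).


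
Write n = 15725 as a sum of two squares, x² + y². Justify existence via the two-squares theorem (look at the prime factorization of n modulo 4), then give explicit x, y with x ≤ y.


Step 1: Factor n = 15725 = 5^2 · 17 · 37.
Step 2: Check the mod-4 condition on each prime factor: 5 ≡ 1 (mod 4), exponent 2; 17 ≡ 1 (mod 4), exponent 1; 37 ≡ 1 (mod 4), exponent 1.
All primes ≡ 3 (mod 4) appear to even exponent (or don't appear), so by the two-squares theorem n IS expressible as a sum of two squares.
Step 3: Build a representation. Group n = k² · m with k = 5 and m = 17 · 37 = 629 (a product of primes ≡ 1 (mod 4)); a representation of m scales to one of n via (k·x)² + (k·y)² = k²(x² + y²). Each prime p ≡ 1 (mod 4) is itself a sum of two squares; find a² by testing p − a² for a perfect square:
  17: 17 − 1² = 16 = 4² ⇒ 17 = 1² + 4².
  37: 37 − 1² = 36 = 6² ⇒ 37 = 1² + 6².
  Combine using the Brahmagupta–Fibonacci identity (a² + b²)(c² + d²) = (ac − bd)² + (ad + bc)² = (ac + bd)² + (ad − bc)²:
  17 · 37 = 629: from (1² + 4²)(1² + 6²), take (1·1 − 4·6, 1·6 + 4·1) = (1 − 24, 6 + 4) = (-23, 10); dropping signs (only squares matter) gives (23, 10); check 23² + 10² = 529 + 100 = 629 ✓.
  Scale by k = 5: (5·23, 5·10) = (115, 50).
Step 4: Order so x ≤ y and verify: 50² + 115² = 2500 + 13225 = 15725 = n. ✓

n = 15725 = 50² + 115² (one valid representation with x ≤ y).


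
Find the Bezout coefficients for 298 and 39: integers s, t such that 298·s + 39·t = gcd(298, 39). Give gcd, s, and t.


Euclidean algorithm on (298, 39) — divide until remainder is 0:
  298 = 7 · 39 + 25
  39 = 1 · 25 + 14
  25 = 1 · 14 + 11
  14 = 1 · 11 + 3
  11 = 3 · 3 + 2
  3 = 1 · 2 + 1
  2 = 2 · 1 + 0
gcd(298, 39) = 1.
Track Bezout coefficients alongside the remainders: start with r₀ = 298 = a·1 + b·0 (s = 1, t = 0) and r₁ = 39 = a·0 + b·1 (s = 0, t = 1); each new remainder r_{k+1} = r_{k-1} − q_k·r_k inherits s_{k+1} = s_{k-1} − q_k·s_k, t_{k+1} = t_{k-1} − q_k·t_k, so r_k = a·s_k + b·t_k at every step:
  q = 7: r = 25, s = 1 − 7·0 = 1, t = 0 − 7·1 = -7  (check: 298·1 + 39·(-7) = 25)
  q = 1: r = 14, s = 0 − 1·1 = -1, t = 1 − 1·(-7) = 8  (check: 298·(-1) + 39·8 = 14)
  q = 1: r = 11, s = 1 − 1·(-1) = 2, t = -7 − 1·8 = -15  (check: 298·2 + 39·(-15) = 11)
  q = 1: r = 3, s = -1 − 1·2 = -3, t = 8 − 1·(-15) = 23  (check: 298·(-3) + 39·23 = 3)
  q = 3: r = 2, s = 2 − 3·(-3) = 11, t = -15 − 3·23 = -84  (check: 298·11 + 39·(-84) = 2)
  q = 1: r = 1, s = -3 − 1·11 = -14, t = 23 − 1·(-84) = 107  (check: 298·(-14) + 39·107 = 1)
The row with r = 1 (the gcd) gives the Bezout coefficients s = -14, t = 107.
Result: 298 · (-14) + 39 · (107) = 1.

gcd(298, 39) = 1; s = -14, t = 107 (check: 298·(-14) + 39·107 = 1).


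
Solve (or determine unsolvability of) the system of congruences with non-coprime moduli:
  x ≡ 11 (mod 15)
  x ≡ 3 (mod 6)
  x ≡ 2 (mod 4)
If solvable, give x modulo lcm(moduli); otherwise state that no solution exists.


Moduli 15, 6, 4 are not pairwise coprime, so CRT works modulo lcm(m_i) when all pairwise compatibility conditions hold.
Pairwise compatibility: gcd(m_i, m_j) must divide a_i - a_j for every pair.
Merge one congruence at a time:
  Start: x ≡ 11 (mod 15).
  Combine with x ≡ 3 (mod 6): gcd(15, 6) = 3, and 3 - 11 = -8 is NOT divisible by 3.
    ⇒ system is inconsistent (no integer solution).

No solution (the system is inconsistent).


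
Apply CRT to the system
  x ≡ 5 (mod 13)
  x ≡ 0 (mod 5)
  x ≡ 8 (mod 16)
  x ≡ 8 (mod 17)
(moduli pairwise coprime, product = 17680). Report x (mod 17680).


Product of moduli M = 13 · 5 · 16 · 17 = 17680.
Merge one congruence at a time:
  Start: x ≡ 5 (mod 13).
  Combine with x ≡ 0 (mod 5); new modulus lcm = 65.
    Write x = 5 + 13·t and substitute into x ≡ 0 (mod 5): 13·t ≡ 0 − 5 = -5 (mod 5).
    Reduce coefficients mod 5: 3·t ≡ 0 (mod 5).
    The inverse of 3 mod 5 is 2 (since 3·2 = 6 = 1·5 + 1), so t ≡ 2·0 = 0 ≡ 0 (mod 5).
    Then x = 5 + 13·0 = 5, valid modulo lcm(13, 5) = 65: x ≡ 5 (mod 65).
  Combine with x ≡ 8 (mod 16); new modulus lcm = 1040.
    Write x = 5 + 65·t and substitute into x ≡ 8 (mod 16): 65·t ≡ 8 − 5 = 3 (mod 16).
    Reduce coefficients mod 16: 1·t ≡ 3 (mod 16).
    So t ≡ 3 (mod 16).
    Then x = 5 + 65·3 = 200, valid modulo lcm(65, 16) = 1040: x ≡ 200 (mod 1040).
  Combine with x ≡ 8 (mod 17); new modulus lcm = 17680.
    Write x = 200 + 1040·t and substitute into x ≡ 8 (mod 17): 1040·t ≡ 8 − 200 = -192 (mod 17).
    Reduce coefficients mod 17: 3·t ≡ 12 (mod 17).
    The inverse of 3 mod 17 is 6 (since 3·6 = 18 = 1·17 + 1), so t ≡ 6·12 = 72 ≡ 4 (mod 17).
    Then x = 200 + 1040·4 = 4360, valid modulo lcm(1040, 17) = 17680: x ≡ 4360 (mod 17680).
Verify against each original: 4360 mod 13 = 5, 4360 mod 5 = 0, 4360 mod 16 = 8, 4360 mod 17 = 8.

x ≡ 4360 (mod 17680).


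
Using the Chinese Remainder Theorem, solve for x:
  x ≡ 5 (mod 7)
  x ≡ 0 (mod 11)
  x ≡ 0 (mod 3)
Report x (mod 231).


Moduli 7, 11, 3 are pairwise coprime; by CRT there is a unique solution modulo M = 7 · 11 · 3 = 231.
Solve pairwise, accumulating the modulus:
  Start with x ≡ 5 (mod 7).
  Combine with x ≡ 0 (mod 11): since gcd(7, 11) = 1, we get a unique residue mod 77.
    Write x = 5 + 7·t and substitute into x ≡ 0 (mod 11): 7·t ≡ 0 − 5 = -5 (mod 11).
    Reduce coefficients mod 11: 7·t ≡ 6 (mod 11).
    The inverse of 7 mod 11 is 8 (since 7·8 = 56 = 5·11 + 1), so t ≡ 8·6 = 48 ≡ 4 (mod 11).
    Then x = 5 + 7·4 = 33, valid modulo lcm(7, 11) = 77: x ≡ 33 (mod 77).
  Combine with x ≡ 0 (mod 3): since gcd(77, 3) = 1, we get a unique residue mod 231.
    Write x = 33 + 77·t and substitute into x ≡ 0 (mod 3): 77·t ≡ 0 − 33 = -33 (mod 3).
    Reduce coefficients mod 3: 2·t ≡ 0 (mod 3).
    The inverse of 2 mod 3 is 2 (since 2·2 = 4 = 1·3 + 1), so t ≡ 2·0 = 0 ≡ 0 (mod 3).
    Then x = 33 + 77·0 = 33, valid modulo lcm(77, 3) = 231: x ≡ 33 (mod 231).
Verify: 33 mod 7 = 5 ✓, 33 mod 11 = 0 ✓, 33 mod 3 = 0 ✓.

x ≡ 33 (mod 231).


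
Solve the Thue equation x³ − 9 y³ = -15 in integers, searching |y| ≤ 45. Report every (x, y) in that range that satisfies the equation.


The equation is x³ - 9y³ = -15. For fixed y, x³ = 9·y³ − 15, so a solution requires the RHS to be a perfect cube.
Strategy: iterate y from -45 to 45, compute RHS = 9·y³ − 15, and check whether it is a (positive or negative) perfect cube.
Check small values of y:
  y = 0: RHS = -15 is not a perfect cube.
  y = 1: RHS = -6 is not a perfect cube.
  y = -1: RHS = -24 is not a perfect cube.
  y = 2: RHS = 57 is not a perfect cube.
  y = -2: RHS = -87 is not a perfect cube.
  y = 3: RHS = 228 is not a perfect cube.
  y = -3: RHS = -258 is not a perfect cube.
Continuing the search up to |y| = 45 finds no solutions either.
No (x, y) in the scanned range satisfies the equation.

No integer solutions with |y| ≤ 45.


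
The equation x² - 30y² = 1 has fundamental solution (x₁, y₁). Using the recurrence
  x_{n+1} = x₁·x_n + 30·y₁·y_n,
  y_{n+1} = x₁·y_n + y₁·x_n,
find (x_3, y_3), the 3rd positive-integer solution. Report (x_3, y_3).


Step 1: Find the fundamental solution (x₁, y₁) of x² - 30y² = 1.
  Expand √30 as a continued fraction. a₀ = ⌊√30⌋ = 5; iterate m_{k+1} = d_k·a_k − m_k, d_{k+1} = (30 − m_{k+1}²)/d_k, a_{k+1} = ⌊(a₀ + m_{k+1})/d_{k+1}⌋ (starting m₀ = 0, d₀ = 1), with convergents p_k = a_k·p_{k-1} + p_{k-2}, q_k = a_k·q_{k-1} + q_{k-2} (p₋₁ = 1, q₋₁ = 0):
  k = 0: a₀ = 5; p₀/q₀ = 5/1; p₀² − 30·q₀² = 25 − 30 = -5.
  k = 1: m = 5, d = 5, a = ⌊(5 + 5)/5⌋ = 2; p/q = (2·5 + 1)/(2·1 + 0) = 11/2; p² − 30·q² = 121 − 120 = 1.
  The first convergent with p² − 30·q² = 1 gives the fundamental solution (x₁, y₁) = (11, 2).
Step 2: Apply the recurrence (x_{n+1}, y_{n+1}) = (x₁x_n + 30y₁y_n, x₁y_n + y₁x_n) repeatedly.
  From (x_1, y_1) = (11, 2): x_2 = 11·11 + 30·2·2 = 241; y_2 = 11·2 + 2·11 = 44.
  From (x_2, y_2) = (241, 44): x_3 = 11·241 + 30·2·44 = 5291; y_3 = 11·44 + 2·241 = 966.
Step 3: Verify x_3² - 30·y_3² = 27994681 - 27994680 = 1 (should be 1). ✓

(x_1, y_1) = (11, 2); (x_3, y_3) = (5291, 966).


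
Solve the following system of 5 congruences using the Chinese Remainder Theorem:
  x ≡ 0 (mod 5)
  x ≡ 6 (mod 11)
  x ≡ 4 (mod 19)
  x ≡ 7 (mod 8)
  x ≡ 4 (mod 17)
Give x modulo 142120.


Product of moduli M = 5 · 11 · 19 · 8 · 17 = 142120.
Merge one congruence at a time:
  Start: x ≡ 0 (mod 5).
  Combine with x ≡ 6 (mod 11); new modulus lcm = 55.
    Write x = 0 + 5·t and substitute into x ≡ 6 (mod 11): 5·t ≡ 6 − 0 = 6 (mod 11).
    The inverse of 5 mod 11 is 9 (since 5·9 = 45 = 4·11 + 1), so t ≡ 9·6 = 54 ≡ 10 (mod 11).
    Then x = 0 + 5·10 = 50, valid modulo lcm(5, 11) = 55: x ≡ 50 (mod 55).
  Combine with x ≡ 4 (mod 19); new modulus lcm = 1045.
    Write x = 50 + 55·t and substitute into x ≡ 4 (mod 19): 55·t ≡ 4 − 50 = -46 (mod 19).
    Reduce coefficients mod 19: 17·t ≡ 11 (mod 19).
    The inverse of 17 mod 19 is 9 (since 17·9 = 153 = 8·19 + 1), so t ≡ 9·11 = 99 ≡ 4 (mod 19).
    Then x = 50 + 55·4 = 270, valid modulo lcm(55, 19) = 1045: x ≡ 270 (mod 1045).
  Combine with x ≡ 7 (mod 8); new modulus lcm = 8360.
    Write x = 270 + 1045·t and substitute into x ≡ 7 (mod 8): 1045·t ≡ 7 − 270 = -263 (mod 8).
    Reduce coefficients mod 8: 5·t ≡ 1 (mod 8).
    The inverse of 5 mod 8 is 5 (since 5·5 = 25 = 3·8 + 1), so t ≡ 5·1 = 5 ≡ 5 (mod 8).
    Then x = 270 + 1045·5 = 5495, valid modulo lcm(1045, 8) = 8360: x ≡ 5495 (mod 8360).
  Combine with x ≡ 4 (mod 17); new modulus lcm = 142120.
    Write x = 5495 + 8360·t and substitute into x ≡ 4 (mod 17): 8360·t ≡ 4 − 5495 = -5491 (mod 17).
    Reduce coefficients mod 17: 13·t ≡ 0 (mod 17).
    The inverse of 13 mod 17 is 4 (since 13·4 = 52 = 3·17 + 1), so t ≡ 4·0 = 0 ≡ 0 (mod 17).
    Then x = 5495 + 8360·0 = 5495, valid modulo lcm(8360, 17) = 142120: x ≡ 5495 (mod 142120).
Verify against each original: 5495 mod 5 = 0, 5495 mod 11 = 6, 5495 mod 19 = 4, 5495 mod 8 = 7, 5495 mod 17 = 4.

x ≡ 5495 (mod 142120).


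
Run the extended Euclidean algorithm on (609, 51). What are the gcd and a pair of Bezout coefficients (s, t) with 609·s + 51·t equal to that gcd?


Euclidean algorithm on (609, 51) — divide until remainder is 0:
  609 = 11 · 51 + 48
  51 = 1 · 48 + 3
  48 = 16 · 3 + 0
gcd(609, 51) = 3.
Track Bezout coefficients alongside the remainders: start with r₀ = 609 = a·1 + b·0 (s = 1, t = 0) and r₁ = 51 = a·0 + b·1 (s = 0, t = 1); each new remainder r_{k+1} = r_{k-1} − q_k·r_k inherits s_{k+1} = s_{k-1} − q_k·s_k, t_{k+1} = t_{k-1} − q_k·t_k, so r_k = a·s_k + b·t_k at every step:
  q = 11: r = 48, s = 1 − 11·0 = 1, t = 0 − 11·1 = -11  (check: 609·1 + 51·(-11) = 48)
  q = 1: r = 3, s = 0 − 1·1 = -1, t = 1 − 1·(-11) = 12  (check: 609·(-1) + 51·12 = 3)
The row with r = 3 (the gcd) gives the Bezout coefficients s = -1, t = 12.
Result: 609 · (-1) + 51 · (12) = 3.

gcd(609, 51) = 3; s = -1, t = 12 (check: 609·(-1) + 51·12 = 3).


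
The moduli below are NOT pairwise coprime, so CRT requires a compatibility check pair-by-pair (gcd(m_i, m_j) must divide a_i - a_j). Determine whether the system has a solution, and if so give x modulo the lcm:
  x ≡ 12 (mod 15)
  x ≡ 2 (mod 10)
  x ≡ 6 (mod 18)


Moduli 15, 10, 18 are not pairwise coprime, so CRT works modulo lcm(m_i) when all pairwise compatibility conditions hold.
Pairwise compatibility: gcd(m_i, m_j) must divide a_i - a_j for every pair.
Merge one congruence at a time:
  Start: x ≡ 12 (mod 15).
  Combine with x ≡ 2 (mod 10): gcd(15, 10) = 5; 2 - 12 = -10, which IS divisible by 5, so compatible.
    Write x = 12 + 15·t and substitute into x ≡ 2 (mod 10): 15·t ≡ 2 − 12 = -10 (mod 10).
    Divide the congruence (and modulus) by g = 5: 3·t ≡ -2 (mod 2).
    Reduce coefficients mod 2: 1·t ≡ 0 (mod 2).
    So t ≡ 0 (mod 2).
    Then x = 12 + 15·0 = 12, valid modulo lcm(15, 10) = 30: x ≡ 12 (mod 30).
  Combine with x ≡ 6 (mod 18): gcd(30, 18) = 6; 6 - 12 = -6, which IS divisible by 6, so compatible.
    Write x = 12 + 30·t and substitute into x ≡ 6 (mod 18): 30·t ≡ 6 − 12 = -6 (mod 18).
    Divide the congruence (and modulus) by g = 6: 5·t ≡ -1 (mod 3).
    Reduce coefficients mod 3: 2·t ≡ 2 (mod 3).
    The inverse of 2 mod 3 is 2 (since 2·2 = 4 = 1·3 + 1), so t ≡ 2·2 = 4 ≡ 1 (mod 3).
    Then x = 12 + 30·1 = 42, valid modulo lcm(30, 18) = 90: x ≡ 42 (mod 90).
Verify: 42 mod 15 = 12, 42 mod 10 = 2, 42 mod 18 = 6.

x ≡ 42 (mod 90).


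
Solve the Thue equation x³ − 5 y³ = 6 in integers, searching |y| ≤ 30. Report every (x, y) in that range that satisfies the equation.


The equation is x³ - 5y³ = 6. For fixed y, x³ = 5·y³ + 6, so a solution requires the RHS to be a perfect cube.
Strategy: iterate y from -30 to 30, compute RHS = 5·y³ + 6, and check whether it is a (positive or negative) perfect cube.
Check small values of y:
  y = 0: RHS = 6 is not a perfect cube.
  y = 1: RHS = 11 is not a perfect cube.
  y = -1: RHS = 1 = (1)³ ⇒ x = 1 works.
  y = 2: RHS = 46 is not a perfect cube.
  y = -2: RHS = -34 is not a perfect cube.
  y = 3: RHS = 141 is not a perfect cube.
  y = -3: RHS = -129 is not a perfect cube.
Continuing the search up to |y| = 30 finds no further solutions beyond those listed.
Collected solutions: (1, -1).

Solutions (with |y| ≤ 30): (1, -1).


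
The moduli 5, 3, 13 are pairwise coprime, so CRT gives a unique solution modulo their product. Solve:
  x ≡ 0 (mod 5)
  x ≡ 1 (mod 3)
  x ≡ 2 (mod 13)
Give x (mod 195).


Moduli 5, 3, 13 are pairwise coprime; by CRT there is a unique solution modulo M = 5 · 3 · 13 = 195.
Solve pairwise, accumulating the modulus:
  Start with x ≡ 0 (mod 5).
  Combine with x ≡ 1 (mod 3): since gcd(5, 3) = 1, we get a unique residue mod 15.
    Write x = 0 + 5·t and substitute into x ≡ 1 (mod 3): 5·t ≡ 1 − 0 = 1 (mod 3).
    Reduce coefficients mod 3: 2·t ≡ 1 (mod 3).
    The inverse of 2 mod 3 is 2 (since 2·2 = 4 = 1·3 + 1), so t ≡ 2·1 = 2 ≡ 2 (mod 3).
    Then x = 0 + 5·2 = 10, valid modulo lcm(5, 3) = 15: x ≡ 10 (mod 15).
  Combine with x ≡ 2 (mod 13): since gcd(15, 13) = 1, we get a unique residue mod 195.
    Write x = 10 + 15·t and substitute into x ≡ 2 (mod 13): 15·t ≡ 2 − 10 = -8 (mod 13).
    Reduce coefficients mod 13: 2·t ≡ 5 (mod 13).
    The inverse of 2 mod 13 is 7 (since 2·7 = 14 = 1·13 + 1), so t ≡ 7·5 = 35 ≡ 9 (mod 13).
    Then x = 10 + 15·9 = 145, valid modulo lcm(15, 13) = 195: x ≡ 145 (mod 195).
Verify: 145 mod 5 = 0 ✓, 145 mod 3 = 1 ✓, 145 mod 13 = 2 ✓.

x ≡ 145 (mod 195).


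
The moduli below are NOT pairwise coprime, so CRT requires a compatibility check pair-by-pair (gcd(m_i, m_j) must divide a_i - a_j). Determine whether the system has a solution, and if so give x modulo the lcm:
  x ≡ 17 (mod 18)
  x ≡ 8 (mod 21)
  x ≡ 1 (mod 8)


Moduli 18, 21, 8 are not pairwise coprime, so CRT works modulo lcm(m_i) when all pairwise compatibility conditions hold.
Pairwise compatibility: gcd(m_i, m_j) must divide a_i - a_j for every pair.
Merge one congruence at a time:
  Start: x ≡ 17 (mod 18).
  Combine with x ≡ 8 (mod 21): gcd(18, 21) = 3; 8 - 17 = -9, which IS divisible by 3, so compatible.
    Write x = 17 + 18·t and substitute into x ≡ 8 (mod 21): 18·t ≡ 8 − 17 = -9 (mod 21).
    Divide the congruence (and modulus) by g = 3: 6·t ≡ -3 (mod 7).
    Reduce coefficients mod 7: 6·t ≡ 4 (mod 7).
    The inverse of 6 mod 7 is 6 (since 6·6 = 36 = 5·7 + 1), so t ≡ 6·4 = 24 ≡ 3 (mod 7).
    Then x = 17 + 18·3 = 71, valid modulo lcm(18, 21) = 126: x ≡ 71 (mod 126).
  Combine with x ≡ 1 (mod 8): gcd(126, 8) = 2; 1 - 71 = -70, which IS divisible by 2, so compatible.
    Write x = 71 + 126·t and substitute into x ≡ 1 (mod 8): 126·t ≡ 1 − 71 = -70 (mod 8).
    Divide the congruence (and modulus) by g = 2: 63·t ≡ -35 (mod 4).
    Reduce coefficients mod 4: 3·t ≡ 1 (mod 4).
    The inverse of 3 mod 4 is 3 (since 3·3 = 9 = 2·4 + 1), so t ≡ 3·1 = 3 ≡ 3 (mod 4).
    Then x = 71 + 126·3 = 449, valid modulo lcm(126, 8) = 504: x ≡ 449 (mod 504).
Verify: 449 mod 18 = 17, 449 mod 21 = 8, 449 mod 8 = 1.

x ≡ 449 (mod 504).


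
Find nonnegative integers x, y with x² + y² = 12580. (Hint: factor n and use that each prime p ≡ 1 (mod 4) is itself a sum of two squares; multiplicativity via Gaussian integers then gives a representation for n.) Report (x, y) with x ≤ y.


Step 1: Factor n = 12580 = 2^2 · 5 · 17 · 37.
Step 2: Check the mod-4 condition on each prime factor: 2 = 2 (special); 5 ≡ 1 (mod 4), exponent 1; 17 ≡ 1 (mod 4), exponent 1; 37 ≡ 1 (mod 4), exponent 1.
All primes ≡ 3 (mod 4) appear to even exponent (or don't appear), so by the two-squares theorem n IS expressible as a sum of two squares.
Step 3: Build a representation. Group n = k² · m with k = 2 and m = 5 · 17 · 37 = 3145 (a product of primes ≡ 1 (mod 4)); a representation of m scales to one of n via (k·x)² + (k·y)² = k²(x² + y²). Each prime p ≡ 1 (mod 4) is itself a sum of two squares; find a² by testing p − a² for a perfect square:
  5: 5 − 1² = 4 = 2² ⇒ 5 = 1² + 2².
  17: 17 − 1² = 16 = 4² ⇒ 17 = 1² + 4².
  37: 37 − 1² = 36 = 6² ⇒ 37 = 1² + 6².
  Combine using the Brahmagupta–Fibonacci identity (a² + b²)(c² + d²) = (ac − bd)² + (ad + bc)² = (ac + bd)² + (ad − bc)²:
  5 · 17 = 85: from (1² + 2²)(1² + 4²), take (1·1 − 2·4, 1·4 + 2·1) = (1 − 8, 4 + 2) = (-7, 6); dropping signs (only squares matter) gives (7, 6); check 7² + 6² = 49 + 36 = 85 ✓.
  85 · 37 = 3145: from (7² + 6²)(1² + 6²), take (7·1 − 6·6, 7·6 + 6·1) = (7 − 36, 42 + 6) = (-29, 48); dropping signs (only squares matter) gives (29, 48); check 29² + 48² = 841 + 2304 = 3145 ✓.
  Scale by k = 2: (2·29, 2·48) = (58, 96).
Step 4: Order so x ≤ y and verify: 58² + 96² = 3364 + 9216 = 12580 = n. ✓

n = 12580 = 58² + 96² (one valid representation with x ≤ y).


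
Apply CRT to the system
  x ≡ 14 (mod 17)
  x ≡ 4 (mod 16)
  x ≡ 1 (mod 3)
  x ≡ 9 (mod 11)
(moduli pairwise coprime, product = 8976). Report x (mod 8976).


Product of moduli M = 17 · 16 · 3 · 11 = 8976.
Merge one congruence at a time:
  Start: x ≡ 14 (mod 17).
  Combine with x ≡ 4 (mod 16); new modulus lcm = 272.
    Write x = 14 + 17·t and substitute into x ≡ 4 (mod 16): 17·t ≡ 4 − 14 = -10 (mod 16).
    Reduce coefficients mod 16: 1·t ≡ 6 (mod 16).
    So t ≡ 6 (mod 16).
    Then x = 14 + 17·6 = 116, valid modulo lcm(17, 16) = 272: x ≡ 116 (mod 272).
  Combine with x ≡ 1 (mod 3); new modulus lcm = 816.
    Write x = 116 + 272·t and substitute into x ≡ 1 (mod 3): 272·t ≡ 1 − 116 = -115 (mod 3).
    Reduce coefficients mod 3: 2·t ≡ 2 (mod 3).
    The inverse of 2 mod 3 is 2 (since 2·2 = 4 = 1·3 + 1), so t ≡ 2·2 = 4 ≡ 1 (mod 3).
    Then x = 116 + 272·1 = 388, valid modulo lcm(272, 3) = 816: x ≡ 388 (mod 816).
  Combine with x ≡ 9 (mod 11); new modulus lcm = 8976.
    Write x = 388 + 816·t and substitute into x ≡ 9 (mod 11): 816·t ≡ 9 − 388 = -379 (mod 11).
    Reduce coefficients mod 11: 2·t ≡ 6 (mod 11).
    The inverse of 2 mod 11 is 6 (since 2·6 = 12 = 1·11 + 1), so t ≡ 6·6 = 36 ≡ 3 (mod 11).
    Then x = 388 + 816·3 = 2836, valid modulo lcm(816, 11) = 8976: x ≡ 2836 (mod 8976).
Verify against each original: 2836 mod 17 = 14, 2836 mod 16 = 4, 2836 mod 3 = 1, 2836 mod 11 = 9.

x ≡ 2836 (mod 8976).


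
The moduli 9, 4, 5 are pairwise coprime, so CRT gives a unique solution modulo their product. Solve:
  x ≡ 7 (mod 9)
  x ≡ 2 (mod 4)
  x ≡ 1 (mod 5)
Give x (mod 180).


Moduli 9, 4, 5 are pairwise coprime; by CRT there is a unique solution modulo M = 9 · 4 · 5 = 180.
Solve pairwise, accumulating the modulus:
  Start with x ≡ 7 (mod 9).
  Combine with x ≡ 2 (mod 4): since gcd(9, 4) = 1, we get a unique residue mod 36.
    Write x = 7 + 9·t and substitute into x ≡ 2 (mod 4): 9·t ≡ 2 − 7 = -5 (mod 4).
    Reduce coefficients mod 4: 1·t ≡ 3 (mod 4).
    So t ≡ 3 (mod 4).
    Then x = 7 + 9·3 = 34, valid modulo lcm(9, 4) = 36: x ≡ 34 (mod 36).
  Combine with x ≡ 1 (mod 5): since gcd(36, 5) = 1, we get a unique residue mod 180.
    Write x = 34 + 36·t and substitute into x ≡ 1 (mod 5): 36·t ≡ 1 − 34 = -33 (mod 5).
    Reduce coefficients mod 5: 1·t ≡ 2 (mod 5).
    So t ≡ 2 (mod 5).
    Then x = 34 + 36·2 = 106, valid modulo lcm(36, 5) = 180: x ≡ 106 (mod 180).
Verify: 106 mod 9 = 7 ✓, 106 mod 4 = 2 ✓, 106 mod 5 = 1 ✓.

x ≡ 106 (mod 180).


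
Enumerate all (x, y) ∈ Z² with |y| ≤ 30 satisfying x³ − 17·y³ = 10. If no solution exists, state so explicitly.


The equation is x³ - 17y³ = 10. For fixed y, x³ = 17·y³ + 10, so a solution requires the RHS to be a perfect cube.
Strategy: iterate y from -30 to 30, compute RHS = 17·y³ + 10, and check whether it is a (positive or negative) perfect cube.
Check small values of y:
  y = 0: RHS = 10 is not a perfect cube.
  y = 1: RHS = 27 = (3)³ ⇒ x = 3 works.
  y = -1: RHS = -7 is not a perfect cube.
  y = 2: RHS = 146 is not a perfect cube.
  y = -2: RHS = -126 is not a perfect cube.
  y = 3: RHS = 469 is not a perfect cube.
  y = -3: RHS = -449 is not a perfect cube.
Continuing the search up to |y| = 30 finds no further solutions beyond those listed.
Collected solutions: (3, 1).

Solutions (with |y| ≤ 30): (3, 1).


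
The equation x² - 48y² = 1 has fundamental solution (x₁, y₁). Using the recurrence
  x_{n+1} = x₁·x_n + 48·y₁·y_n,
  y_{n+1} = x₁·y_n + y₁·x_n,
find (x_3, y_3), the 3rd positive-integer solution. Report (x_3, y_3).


Step 1: Find the fundamental solution (x₁, y₁) of x² - 48y² = 1.
  Expand √48 as a continued fraction. a₀ = ⌊√48⌋ = 6; iterate m_{k+1} = d_k·a_k − m_k, d_{k+1} = (48 − m_{k+1}²)/d_k, a_{k+1} = ⌊(a₀ + m_{k+1})/d_{k+1}⌋ (starting m₀ = 0, d₀ = 1), with convergents p_k = a_k·p_{k-1} + p_{k-2}, q_k = a_k·q_{k-1} + q_{k-2} (p₋₁ = 1, q₋₁ = 0):
  k = 0: a₀ = 6; p₀/q₀ = 6/1; p₀² − 48·q₀² = 36 − 48 = -12.
  k = 1: m = 6, d = 12, a = ⌊(6 + 6)/12⌋ = 1; p/q = (1·6 + 1)/(1·1 + 0) = 7/1; p² − 48·q² = 49 − 48 = 1.
  The first convergent with p² − 48·q² = 1 gives the fundamental solution (x₁, y₁) = (7, 1).
Step 2: Apply the recurrence (x_{n+1}, y_{n+1}) = (x₁x_n + 48y₁y_n, x₁y_n + y₁x_n) repeatedly.
  From (x_1, y_1) = (7, 1): x_2 = 7·7 + 48·1·1 = 97; y_2 = 7·1 + 1·7 = 14.
  From (x_2, y_2) = (97, 14): x_3 = 7·97 + 48·1·14 = 1351; y_3 = 7·14 + 1·97 = 195.
Step 3: Verify x_3² - 48·y_3² = 1825201 - 1825200 = 1 (should be 1). ✓

(x_1, y_1) = (7, 1); (x_3, y_3) = (1351, 195).


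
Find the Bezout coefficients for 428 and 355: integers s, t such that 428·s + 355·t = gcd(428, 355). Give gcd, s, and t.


Euclidean algorithm on (428, 355) — divide until remainder is 0:
  428 = 1 · 355 + 73
  355 = 4 · 73 + 63
  73 = 1 · 63 + 10
  63 = 6 · 10 + 3
  10 = 3 · 3 + 1
  3 = 3 · 1 + 0
gcd(428, 355) = 1.
Track Bezout coefficients alongside the remainders: start with r₀ = 428 = a·1 + b·0 (s = 1, t = 0) and r₁ = 355 = a·0 + b·1 (s = 0, t = 1); each new remainder r_{k+1} = r_{k-1} − q_k·r_k inherits s_{k+1} = s_{k-1} − q_k·s_k, t_{k+1} = t_{k-1} − q_k·t_k, so r_k = a·s_k + b·t_k at every step:
  q = 1: r = 73, s = 1 − 1·0 = 1, t = 0 − 1·1 = -1  (check: 428·1 + 355·(-1) = 73)
  q = 4: r = 63, s = 0 − 4·1 = -4, t = 1 − 4·(-1) = 5  (check: 428·(-4) + 355·5 = 63)
  q = 1: r = 10, s = 1 − 1·(-4) = 5, t = -1 − 1·5 = -6  (check: 428·5 + 355·(-6) = 10)
  q = 6: r = 3, s = -4 − 6·5 = -34, t = 5 − 6·(-6) = 41  (check: 428·(-34) + 355·41 = 3)
  q = 3: r = 1, s = 5 − 3·(-34) = 107, t = -6 − 3·41 = -129  (check: 428·107 + 355·(-129) = 1)
The row with r = 1 (the gcd) gives the Bezout coefficients s = 107, t = -129.
Result: 428 · (107) + 355 · (-129) = 1.

gcd(428, 355) = 1; s = 107, t = -129 (check: 428·107 + 355·(-129) = 1).


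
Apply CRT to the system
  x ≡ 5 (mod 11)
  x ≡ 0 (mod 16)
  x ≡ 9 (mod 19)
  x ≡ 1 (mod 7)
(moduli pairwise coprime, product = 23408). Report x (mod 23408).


Product of moduli M = 11 · 16 · 19 · 7 = 23408.
Merge one congruence at a time:
  Start: x ≡ 5 (mod 11).
  Combine with x ≡ 0 (mod 16); new modulus lcm = 176.
    Write x = 5 + 11·t and substitute into x ≡ 0 (mod 16): 11·t ≡ 0 − 5 = -5 (mod 16).
    Reduce coefficients mod 16: 11·t ≡ 11 (mod 16).
    The inverse of 11 mod 16 is 3 (since 11·3 = 33 = 2·16 + 1), so t ≡ 3·11 = 33 ≡ 1 (mod 16).
    Then x = 5 + 11·1 = 16, valid modulo lcm(11, 16) = 176: x ≡ 16 (mod 176).
  Combine with x ≡ 9 (mod 19); new modulus lcm = 3344.
    Write x = 16 + 176·t and substitute into x ≡ 9 (mod 19): 176·t ≡ 9 − 16 = -7 (mod 19).
    Reduce coefficients mod 19: 5·t ≡ 12 (mod 19).
    The inverse of 5 mod 19 is 4 (since 5·4 = 20 = 1·19 + 1), so t ≡ 4·12 = 48 ≡ 10 (mod 19).
    Then x = 16 + 176·10 = 1776, valid modulo lcm(176, 19) = 3344: x ≡ 1776 (mod 3344).
  Combine with x ≡ 1 (mod 7); new modulus lcm = 23408.
    Write x = 1776 + 3344·t and substitute into x ≡ 1 (mod 7): 3344·t ≡ 1 − 1776 = -1775 (mod 7).
    Reduce coefficients mod 7: 5·t ≡ 3 (mod 7).
    The inverse of 5 mod 7 is 3 (since 5·3 = 15 = 2·7 + 1), so t ≡ 3·3 = 9 ≡ 2 (mod 7).
    Then x = 1776 + 3344·2 = 8464, valid modulo lcm(3344, 7) = 23408: x ≡ 8464 (mod 23408).
Verify against each original: 8464 mod 11 = 5, 8464 mod 16 = 0, 8464 mod 19 = 9, 8464 mod 7 = 1.

x ≡ 8464 (mod 23408).


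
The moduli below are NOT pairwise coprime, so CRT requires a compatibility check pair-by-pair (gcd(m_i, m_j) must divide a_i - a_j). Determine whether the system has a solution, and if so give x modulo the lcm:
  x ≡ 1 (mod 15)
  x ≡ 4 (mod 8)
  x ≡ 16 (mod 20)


Moduli 15, 8, 20 are not pairwise coprime, so CRT works modulo lcm(m_i) when all pairwise compatibility conditions hold.
Pairwise compatibility: gcd(m_i, m_j) must divide a_i - a_j for every pair.
Merge one congruence at a time:
  Start: x ≡ 1 (mod 15).
  Combine with x ≡ 4 (mod 8): gcd(15, 8) = 1; 4 - 1 = 3, which IS divisible by 1, so compatible.
    Write x = 1 + 15·t and substitute into x ≡ 4 (mod 8): 15·t ≡ 4 − 1 = 3 (mod 8).
    Reduce coefficients mod 8: 7·t ≡ 3 (mod 8).
    The inverse of 7 mod 8 is 7 (since 7·7 = 49 = 6·8 + 1), so t ≡ 7·3 = 21 ≡ 5 (mod 8).
    Then x = 1 + 15·5 = 76, valid modulo lcm(15, 8) = 120: x ≡ 76 (mod 120).
  Combine with x ≡ 16 (mod 20): gcd(120, 20) = 20; 16 - 76 = -60, which IS divisible by 20, so compatible.
    Write x = 76 + 120·t and substitute into x ≡ 16 (mod 20): 120·t ≡ 16 − 76 = -60 (mod 20).
    Divide the congruence (and modulus) by g = 20: 6·t ≡ -3 (mod 1).
    Modulo 1 every t works; take t = 0.
    Then x = 76 + 120·0 = 76, valid modulo lcm(120, 20) = 120: x ≡ 76 (mod 120).
Verify: 76 mod 15 = 1, 76 mod 8 = 4, 76 mod 20 = 16.

x ≡ 76 (mod 120).


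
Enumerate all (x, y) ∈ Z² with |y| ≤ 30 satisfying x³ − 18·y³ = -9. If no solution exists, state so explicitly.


The equation is x³ - 18y³ = -9. For fixed y, x³ = 18·y³ − 9, so a solution requires the RHS to be a perfect cube.
Strategy: iterate y from -30 to 30, compute RHS = 18·y³ − 9, and check whether it is a (positive or negative) perfect cube.
Check small values of y:
  y = 0: RHS = -9 is not a perfect cube.
  y = 1: RHS = 9 is not a perfect cube.
  y = -1: RHS = -27 = (-3)³ ⇒ x = -3 works.
  y = 2: RHS = 135 is not a perfect cube.
  y = -2: RHS = -153 is not a perfect cube.
  y = 3: RHS = 477 is not a perfect cube.
  y = -3: RHS = -495 is not a perfect cube.
Continuing the search up to |y| = 30 finds no further solutions beyond those listed.
Collected solutions: (-3, -1).

Solutions (with |y| ≤ 30): (-3, -1).


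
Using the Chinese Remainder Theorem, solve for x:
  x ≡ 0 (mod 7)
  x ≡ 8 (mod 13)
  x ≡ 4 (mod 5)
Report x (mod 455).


Moduli 7, 13, 5 are pairwise coprime; by CRT there is a unique solution modulo M = 7 · 13 · 5 = 455.
Solve pairwise, accumulating the modulus:
  Start with x ≡ 0 (mod 7).
  Combine with x ≡ 8 (mod 13): since gcd(7, 13) = 1, we get a unique residue mod 91.
    Write x = 0 + 7·t and substitute into x ≡ 8 (mod 13): 7·t ≡ 8 − 0 = 8 (mod 13).
    The inverse of 7 mod 13 is 2 (since 7·2 = 14 = 1·13 + 1), so t ≡ 2·8 = 16 ≡ 3 (mod 13).
    Then x = 0 + 7·3 = 21, valid modulo lcm(7, 13) = 91: x ≡ 21 (mod 91).
  Combine with x ≡ 4 (mod 5): since gcd(91, 5) = 1, we get a unique residue mod 455.
    Write x = 21 + 91·t and substitute into x ≡ 4 (mod 5): 91·t ≡ 4 − 21 = -17 (mod 5).
    Reduce coefficients mod 5: 1·t ≡ 3 (mod 5).
    So t ≡ 3 (mod 5).
    Then x = 21 + 91·3 = 294, valid modulo lcm(91, 5) = 455: x ≡ 294 (mod 455).
Verify: 294 mod 7 = 0 ✓, 294 mod 13 = 8 ✓, 294 mod 5 = 4 ✓.

x ≡ 294 (mod 455).


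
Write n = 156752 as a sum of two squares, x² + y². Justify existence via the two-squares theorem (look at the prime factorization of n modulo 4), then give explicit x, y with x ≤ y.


Step 1: Factor n = 156752 = 2^4 · 97 · 101.
Step 2: Check the mod-4 condition on each prime factor: 2 = 2 (special); 97 ≡ 1 (mod 4), exponent 1; 101 ≡ 1 (mod 4), exponent 1.
All primes ≡ 3 (mod 4) appear to even exponent (or don't appear), so by the two-squares theorem n IS expressible as a sum of two squares.
Step 3: Build a representation. Group n = k² · m with k = 4 and m = 97 · 101 = 9797 (a product of primes ≡ 1 (mod 4)); a representation of m scales to one of n via (k·x)² + (k·y)² = k²(x² + y²). Each prime p ≡ 1 (mod 4) is itself a sum of two squares; find a² by testing p − a² for a perfect square:
  97: 97 − 1² = 96, 97 − 2² = 93, 97 − 3² = 88, 97 − 4² = 81 = 9² ⇒ 97 = 4² + 9².
  101: 101 − 1² = 100 = 10² ⇒ 101 = 1² + 10².
  Combine using the Brahmagupta–Fibonacci identity (a² + b²)(c² + d²) = (ac − bd)² + (ad + bc)² = (ac + bd)² + (ad − bc)²:
  97 · 101 = 9797: from (4² + 9²)(1² + 10²), take (4·1 − 9·10, 4·10 + 9·1) = (4 − 90, 40 + 9) = (-86, 49); dropping signs (only squares matter) gives (86, 49); check 86² + 49² = 7396 + 2401 = 9797 ✓.
  Scale by k = 4: (4·86, 4·49) = (344, 196).
Step 4: Order so x ≤ y and verify: 196² + 344² = 38416 + 118336 = 156752 = n. ✓

n = 156752 = 196² + 344² (one valid representation with x ≤ y).


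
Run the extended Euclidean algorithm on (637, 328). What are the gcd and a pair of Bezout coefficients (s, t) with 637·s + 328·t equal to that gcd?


Euclidean algorithm on (637, 328) — divide until remainder is 0:
  637 = 1 · 328 + 309
  328 = 1 · 309 + 19
  309 = 16 · 19 + 5
  19 = 3 · 5 + 4
  5 = 1 · 4 + 1
  4 = 4 · 1 + 0
gcd(637, 328) = 1.
Track Bezout coefficients alongside the remainders: start with r₀ = 637 = a·1 + b·0 (s = 1, t = 0) and r₁ = 328 = a·0 + b·1 (s = 0, t = 1); each new remainder r_{k+1} = r_{k-1} − q_k·r_k inherits s_{k+1} = s_{k-1} − q_k·s_k, t_{k+1} = t_{k-1} − q_k·t_k, so r_k = a·s_k + b·t_k at every step:
  q = 1: r = 309, s = 1 − 1·0 = 1, t = 0 − 1·1 = -1  (check: 637·1 + 328·(-1) = 309)
  q = 1: r = 19, s = 0 − 1·1 = -1, t = 1 − 1·(-1) = 2  (check: 637·(-1) + 328·2 = 19)
  q = 16: r = 5, s = 1 − 16·(-1) = 17, t = -1 − 16·2 = -33  (check: 637·17 + 328·(-33) = 5)
  q = 3: r = 4, s = -1 − 3·17 = -52, t = 2 − 3·(-33) = 101  (check: 637·(-52) + 328·101 = 4)
  q = 1: r = 1, s = 17 − 1·(-52) = 69, t = -33 − 1·101 = -134  (check: 637·69 + 328·(-134) = 1)
The row with r = 1 (the gcd) gives the Bezout coefficients s = 69, t = -134.
Result: 637 · (69) + 328 · (-134) = 1.

gcd(637, 328) = 1; s = 69, t = -134 (check: 637·69 + 328·(-134) = 1).
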